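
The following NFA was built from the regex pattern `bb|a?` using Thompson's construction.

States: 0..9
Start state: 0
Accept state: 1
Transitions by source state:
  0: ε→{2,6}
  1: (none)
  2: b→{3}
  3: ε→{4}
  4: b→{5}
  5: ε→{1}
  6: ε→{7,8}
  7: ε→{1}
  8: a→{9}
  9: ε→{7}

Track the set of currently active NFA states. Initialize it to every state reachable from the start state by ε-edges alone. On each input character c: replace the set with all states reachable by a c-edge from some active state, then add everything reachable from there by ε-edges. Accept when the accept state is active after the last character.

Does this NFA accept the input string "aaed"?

Answer: REJECT

Steps:
initial (ε-close {0}): {0,1,2,6,7,8}
'a' @ 1: {1,7,9}  (accept∈set)
'a' @ 2: {}  — no active states
rest 'ed' ignored (set empty)
final: {}; accept 1 not in set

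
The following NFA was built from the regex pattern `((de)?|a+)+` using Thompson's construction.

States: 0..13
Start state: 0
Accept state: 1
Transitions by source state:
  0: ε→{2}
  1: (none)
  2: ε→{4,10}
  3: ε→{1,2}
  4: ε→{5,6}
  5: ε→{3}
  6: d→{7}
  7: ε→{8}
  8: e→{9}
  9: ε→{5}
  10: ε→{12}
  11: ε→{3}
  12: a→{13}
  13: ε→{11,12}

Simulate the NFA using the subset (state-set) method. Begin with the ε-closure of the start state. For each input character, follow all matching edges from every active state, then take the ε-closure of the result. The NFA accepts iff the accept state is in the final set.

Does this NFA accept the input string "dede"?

start: ε-closure({0}) = {0,1,2,3,4,5,6,10,12}
'd' @ 1: {7,8}
'e' @ 2: {1,2,3,4,5,6,9,10,12}  [accepting]
'd' @ 3: {7,8}
'e' @ 4: {1,2,3,4,5,6,9,10,12}  [accepting]
final: {1,2,3,4,5,6,9,10,12}; accept 1 in set

Answer: ACCEPT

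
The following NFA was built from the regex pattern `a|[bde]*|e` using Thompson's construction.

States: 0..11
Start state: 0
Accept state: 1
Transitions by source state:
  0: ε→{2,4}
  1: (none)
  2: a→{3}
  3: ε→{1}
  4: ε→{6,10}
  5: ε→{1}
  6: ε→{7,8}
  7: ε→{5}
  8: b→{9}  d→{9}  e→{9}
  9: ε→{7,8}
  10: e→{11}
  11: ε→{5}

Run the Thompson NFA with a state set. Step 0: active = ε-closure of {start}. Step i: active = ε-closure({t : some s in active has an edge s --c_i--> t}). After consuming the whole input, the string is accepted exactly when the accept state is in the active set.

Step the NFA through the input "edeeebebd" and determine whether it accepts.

S₀ = ε-closure({0}) = {0,1,2,4,5,6,7,8,10}
'e' @ 1: {1,5,7,8,9,11}  [accepting]
'd' @ 2: {1,5,7,8,9}  [accepting]
'e' @ 3: {1,5,7,8,9}  [accepting]
'e' @ 4: {1,5,7,8,9}  [accepting]
'e' @ 5: {1,5,7,8,9}  [accepting]
'b' @ 6: {1,5,7,8,9}  [accepting]
'e' @ 7: {1,5,7,8,9}  [accepting]
'b' @ 8: {1,5,7,8,9}  [accepting]
'd' @ 9: {1,5,7,8,9}  [accepting]
final: {1,5,7,8,9}; accept 1 in set

Answer: ACCEPT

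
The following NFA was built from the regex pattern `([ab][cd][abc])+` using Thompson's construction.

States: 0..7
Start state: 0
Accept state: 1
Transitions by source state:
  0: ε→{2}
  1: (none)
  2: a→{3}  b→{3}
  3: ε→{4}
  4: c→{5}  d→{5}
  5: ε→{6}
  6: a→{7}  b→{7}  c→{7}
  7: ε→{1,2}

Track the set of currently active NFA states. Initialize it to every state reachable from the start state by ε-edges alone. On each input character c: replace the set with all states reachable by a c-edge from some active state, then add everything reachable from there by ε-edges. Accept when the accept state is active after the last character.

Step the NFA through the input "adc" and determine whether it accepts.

start: ε-closure({0}) = {0,2}
'a' @ 1: {3,4}
'd' @ 2: {5,6}
'c' @ 3: {1,2,7}  [accepting]
final: {1,2,7}; accept 1 in set

Answer: ACCEPT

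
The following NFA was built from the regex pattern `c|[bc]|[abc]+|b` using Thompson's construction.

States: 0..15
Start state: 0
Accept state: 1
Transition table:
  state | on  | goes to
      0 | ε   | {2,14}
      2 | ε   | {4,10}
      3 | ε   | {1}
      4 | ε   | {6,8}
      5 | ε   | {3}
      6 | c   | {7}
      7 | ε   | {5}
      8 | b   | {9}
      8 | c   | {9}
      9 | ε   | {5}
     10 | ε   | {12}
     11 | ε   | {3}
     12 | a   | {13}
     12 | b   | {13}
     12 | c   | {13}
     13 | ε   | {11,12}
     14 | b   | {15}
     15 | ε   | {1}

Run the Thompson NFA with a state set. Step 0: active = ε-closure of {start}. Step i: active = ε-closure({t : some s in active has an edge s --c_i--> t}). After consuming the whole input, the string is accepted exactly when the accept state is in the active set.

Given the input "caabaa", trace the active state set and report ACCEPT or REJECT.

start: ε-closure({0}) = {0,2,4,6,8,10,12,14}
'c' @ 1: {1,3,5,7,9,11,12,13}  (accept∈set)
'a' @ 2: {1,3,11,12,13}  (accept∈set)
'a' @ 3: {1,3,11,12,13}  (accept∈set)
'b' @ 4: {1,3,11,12,13}  (accept∈set)
'a' @ 5: {1,3,11,12,13}  (accept∈set)
'a' @ 6: {1,3,11,12,13}  (accept∈set)
after full input: {1,3,11,12,13}  (accept=1 in)

Answer: ACCEPT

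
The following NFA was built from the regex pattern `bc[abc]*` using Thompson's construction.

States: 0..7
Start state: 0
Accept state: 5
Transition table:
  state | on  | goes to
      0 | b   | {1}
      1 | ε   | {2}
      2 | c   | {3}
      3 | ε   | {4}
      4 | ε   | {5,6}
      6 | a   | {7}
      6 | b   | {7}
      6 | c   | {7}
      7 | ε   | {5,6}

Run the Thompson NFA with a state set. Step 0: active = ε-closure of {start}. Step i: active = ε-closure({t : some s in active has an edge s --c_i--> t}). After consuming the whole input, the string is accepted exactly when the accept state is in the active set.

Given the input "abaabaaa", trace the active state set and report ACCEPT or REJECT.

Answer: REJECT

Derivation:
start: ε-closure({0}) = {0}
'a' @ 1: {}  — no active states
rest 'baabaaa' ignored (set empty)
final: {}; accept 5 not in set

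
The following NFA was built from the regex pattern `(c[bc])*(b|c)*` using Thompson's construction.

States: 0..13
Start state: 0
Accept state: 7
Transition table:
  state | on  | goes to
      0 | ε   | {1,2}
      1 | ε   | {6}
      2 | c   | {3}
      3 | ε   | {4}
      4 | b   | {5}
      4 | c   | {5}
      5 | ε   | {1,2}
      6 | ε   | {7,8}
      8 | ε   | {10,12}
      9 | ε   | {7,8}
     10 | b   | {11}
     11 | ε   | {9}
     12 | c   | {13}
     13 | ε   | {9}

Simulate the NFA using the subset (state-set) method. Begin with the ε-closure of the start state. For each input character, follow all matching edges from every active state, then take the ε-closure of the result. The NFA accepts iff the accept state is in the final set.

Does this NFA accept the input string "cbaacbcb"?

start: ε-closure({0}) = {0,1,2,6,7,8,10,12}
'c' @ 1: {3,4,7,8,9,10,12,13}  (accept∈set)
'b' @ 2: {1,2,5,6,7,8,9,10,11,12}  (accept∈set)
'a' @ 3: {}  — no active states
rest 'acbcb' ignored (set empty)
after full input: {}  (accept=7 not in)

Answer: REJECT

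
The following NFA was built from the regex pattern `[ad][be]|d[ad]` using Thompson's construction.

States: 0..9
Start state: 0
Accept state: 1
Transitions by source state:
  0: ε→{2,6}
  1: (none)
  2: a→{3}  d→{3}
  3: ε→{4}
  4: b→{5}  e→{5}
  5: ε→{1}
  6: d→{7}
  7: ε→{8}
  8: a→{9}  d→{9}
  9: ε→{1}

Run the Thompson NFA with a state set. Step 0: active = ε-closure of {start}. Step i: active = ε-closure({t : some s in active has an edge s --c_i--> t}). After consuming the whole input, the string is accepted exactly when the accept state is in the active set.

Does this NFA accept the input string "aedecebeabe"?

Answer: REJECT

Trace:
initial (ε-close {0}): {0,2,6}
'a' @ 1: {3,4}
'e' @ 2: {1,5}  (accept∈set)
'd' @ 3: {}  — dead — no transitions
rest 'ecebeabe' ignored (set empty)
end set {} — state 1 not in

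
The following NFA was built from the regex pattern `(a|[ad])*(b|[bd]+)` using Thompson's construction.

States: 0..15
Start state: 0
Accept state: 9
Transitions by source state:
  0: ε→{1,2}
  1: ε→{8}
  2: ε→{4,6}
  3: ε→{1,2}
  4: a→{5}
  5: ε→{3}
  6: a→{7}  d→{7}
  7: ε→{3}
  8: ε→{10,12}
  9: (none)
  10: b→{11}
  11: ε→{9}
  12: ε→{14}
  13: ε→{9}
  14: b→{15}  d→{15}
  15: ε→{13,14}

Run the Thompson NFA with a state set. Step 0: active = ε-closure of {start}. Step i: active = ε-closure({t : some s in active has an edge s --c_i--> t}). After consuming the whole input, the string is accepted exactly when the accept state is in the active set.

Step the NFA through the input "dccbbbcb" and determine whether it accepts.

Answer: REJECT

Derivation:
S₀ = ε-closure({0}) = {0,1,2,4,6,8,10,12,14}
'd' @ 1: {1,2,3,4,6,7,8,9,10,12,13,14,15}  (accept∈set)
'c' @ 2: {}  — dead — no transitions
rest 'cbbbcb' ignored (set empty)
final: {}; accept 9 not in set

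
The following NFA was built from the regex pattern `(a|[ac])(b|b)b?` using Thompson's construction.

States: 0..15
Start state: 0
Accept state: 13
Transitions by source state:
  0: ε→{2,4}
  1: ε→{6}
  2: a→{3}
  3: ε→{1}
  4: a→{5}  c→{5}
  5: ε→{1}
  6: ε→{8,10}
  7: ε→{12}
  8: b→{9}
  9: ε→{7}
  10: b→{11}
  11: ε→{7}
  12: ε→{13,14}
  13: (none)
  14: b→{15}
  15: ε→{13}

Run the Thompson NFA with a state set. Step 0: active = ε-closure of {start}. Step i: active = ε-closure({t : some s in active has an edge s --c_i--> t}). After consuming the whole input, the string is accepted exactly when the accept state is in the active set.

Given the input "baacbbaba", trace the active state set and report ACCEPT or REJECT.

initial (ε-close {0}): {0,2,4}
'b' @ 1: {}  — state set empty
rest 'aacbbaba' ignored (set empty)
final: {}; accept 13 not in set

Answer: REJECT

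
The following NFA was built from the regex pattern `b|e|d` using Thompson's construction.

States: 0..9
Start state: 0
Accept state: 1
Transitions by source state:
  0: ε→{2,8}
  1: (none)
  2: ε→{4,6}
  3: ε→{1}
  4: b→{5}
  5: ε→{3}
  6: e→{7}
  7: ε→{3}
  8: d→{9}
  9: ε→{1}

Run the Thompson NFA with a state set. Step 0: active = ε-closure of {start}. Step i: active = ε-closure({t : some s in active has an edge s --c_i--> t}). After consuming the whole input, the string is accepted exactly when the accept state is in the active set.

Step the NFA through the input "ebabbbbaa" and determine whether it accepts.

Answer: REJECT

Trace:
start: ε-closure({0}) = {0,2,4,6,8}
'e' @ 1: {1,3,7}  (accept∈set)
'b' @ 2: {}  — no active states
rest 'abbbbaa' ignored (set empty)
end set {} — state 1 not in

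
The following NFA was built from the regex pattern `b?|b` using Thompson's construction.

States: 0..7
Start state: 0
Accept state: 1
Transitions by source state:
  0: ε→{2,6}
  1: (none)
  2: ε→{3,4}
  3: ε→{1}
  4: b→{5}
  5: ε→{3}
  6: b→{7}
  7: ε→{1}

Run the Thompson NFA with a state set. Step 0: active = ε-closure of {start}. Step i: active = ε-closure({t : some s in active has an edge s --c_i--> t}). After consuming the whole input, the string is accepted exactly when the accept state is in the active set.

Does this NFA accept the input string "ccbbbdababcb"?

Answer: REJECT

Trace:
initial (ε-close {0}): {0,1,2,3,4,6}
'c' @ 1: {}  — state set empty
rest 'cbbbdababcb' ignored (set empty)
after full input: {}  (accept=1 not in)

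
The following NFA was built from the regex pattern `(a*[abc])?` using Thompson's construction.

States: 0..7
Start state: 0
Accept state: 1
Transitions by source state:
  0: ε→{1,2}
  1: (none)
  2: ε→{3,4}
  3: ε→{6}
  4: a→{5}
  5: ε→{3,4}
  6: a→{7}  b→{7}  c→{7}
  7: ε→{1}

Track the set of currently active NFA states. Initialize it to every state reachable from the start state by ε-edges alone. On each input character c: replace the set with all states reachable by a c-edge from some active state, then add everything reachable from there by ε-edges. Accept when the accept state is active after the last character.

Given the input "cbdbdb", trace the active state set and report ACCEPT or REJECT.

start: ε-closure({0}) = {0,1,2,3,4,6}
'c' @ 1: {1,7}  ✓accept
'b' @ 2: {}  — no active states
rest 'dbdb' ignored (set empty)
final: {}; accept 1 not in set

Answer: REJECT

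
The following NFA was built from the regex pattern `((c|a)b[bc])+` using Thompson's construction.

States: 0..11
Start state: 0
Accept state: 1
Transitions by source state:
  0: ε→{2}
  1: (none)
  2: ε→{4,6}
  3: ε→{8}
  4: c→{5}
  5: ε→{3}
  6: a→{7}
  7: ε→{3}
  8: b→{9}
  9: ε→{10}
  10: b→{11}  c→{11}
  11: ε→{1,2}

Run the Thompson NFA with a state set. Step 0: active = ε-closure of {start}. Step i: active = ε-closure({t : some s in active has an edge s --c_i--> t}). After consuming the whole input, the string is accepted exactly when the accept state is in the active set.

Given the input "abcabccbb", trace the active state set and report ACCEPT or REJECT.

start: ε-closure({0}) = {0,2,4,6}
'a' @ 1: {3,7,8}
'b' @ 2: {9,10}
'c' @ 3: {1,2,4,6,11}  [accepting]
'a' @ 4: {3,7,8}
'b' @ 5: {9,10}
'c' @ 6: {1,2,4,6,11}  [accepting]
'c' @ 7: {3,5,8}
'b' @ 8: {9,10}
'b' @ 9: {1,2,4,6,11}  [accepting]
after full input: {1,2,4,6,11}  (accept=1 in)

Answer: ACCEPT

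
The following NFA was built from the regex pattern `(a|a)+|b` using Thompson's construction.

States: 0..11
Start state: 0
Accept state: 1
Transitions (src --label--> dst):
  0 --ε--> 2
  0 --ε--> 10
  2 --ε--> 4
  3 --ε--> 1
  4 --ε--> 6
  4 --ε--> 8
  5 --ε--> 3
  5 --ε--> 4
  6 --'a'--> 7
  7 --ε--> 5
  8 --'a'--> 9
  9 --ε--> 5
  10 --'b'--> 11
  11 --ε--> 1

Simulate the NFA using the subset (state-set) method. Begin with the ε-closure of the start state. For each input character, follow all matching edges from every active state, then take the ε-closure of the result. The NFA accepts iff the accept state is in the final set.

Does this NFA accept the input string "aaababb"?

Answer: REJECT

Trace:
initial (ε-close {0}): {0,2,4,6,8,10}
'a' @ 1: {1,3,4,5,6,7,8,9}  [accepting]
'a' @ 2: {1,3,4,5,6,7,8,9}  [accepting]
'a' @ 3: {1,3,4,5,6,7,8,9}  [accepting]
'b' @ 4: {}  — dead — no transitions
rest 'abb' ignored (set empty)
after full input: {}  (accept=1 not in)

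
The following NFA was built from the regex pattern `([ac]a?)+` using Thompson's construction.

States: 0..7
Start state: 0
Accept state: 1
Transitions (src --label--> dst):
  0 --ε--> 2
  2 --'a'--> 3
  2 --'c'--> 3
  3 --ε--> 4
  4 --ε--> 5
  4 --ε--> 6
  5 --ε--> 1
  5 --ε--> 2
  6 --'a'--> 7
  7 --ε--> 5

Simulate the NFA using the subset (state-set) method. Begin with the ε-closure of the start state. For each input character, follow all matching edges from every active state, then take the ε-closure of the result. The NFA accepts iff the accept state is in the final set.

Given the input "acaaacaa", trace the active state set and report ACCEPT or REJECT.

Answer: ACCEPT

Derivation:
S₀ = ε-closure({0}) = {0,2}
'a' @ 1: {1,2,3,4,5,6}  [accepting]
'c' @ 2: {1,2,3,4,5,6}  [accepting]
'a' @ 3: {1,2,3,4,5,6,7}  [accepting]
'a' @ 4: {1,2,3,4,5,6,7}  [accepting]
'a' @ 5: {1,2,3,4,5,6,7}  [accepting]
'c' @ 6: {1,2,3,4,5,6}  [accepting]
'a' @ 7: {1,2,3,4,5,6,7}  [accepting]
'a' @ 8: {1,2,3,4,5,6,7}  [accepting]
end set {1,2,3,4,5,6,7} — state 1 in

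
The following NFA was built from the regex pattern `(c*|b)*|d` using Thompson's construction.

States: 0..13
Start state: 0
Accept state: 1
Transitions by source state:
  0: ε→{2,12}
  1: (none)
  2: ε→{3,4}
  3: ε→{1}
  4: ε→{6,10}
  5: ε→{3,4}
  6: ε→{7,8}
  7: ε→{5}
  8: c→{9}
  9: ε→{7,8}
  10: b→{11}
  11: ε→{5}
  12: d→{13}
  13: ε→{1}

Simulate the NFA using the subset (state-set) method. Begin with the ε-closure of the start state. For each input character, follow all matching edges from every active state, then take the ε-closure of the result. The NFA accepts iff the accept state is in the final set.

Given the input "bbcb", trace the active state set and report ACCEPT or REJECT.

start: ε-closure({0}) = {0,1,2,3,4,5,6,7,8,10,12}
'b' @ 1: {1,3,4,5,6,7,8,10,11}  (accept∈set)
'b' @ 2: {1,3,4,5,6,7,8,10,11}  (accept∈set)
'c' @ 3: {1,3,4,5,6,7,8,9,10}  (accept∈set)
'b' @ 4: {1,3,4,5,6,7,8,10,11}  (accept∈set)
end set {1,3,4,5,6,7,8,10,11} — state 1 in

Answer: ACCEPT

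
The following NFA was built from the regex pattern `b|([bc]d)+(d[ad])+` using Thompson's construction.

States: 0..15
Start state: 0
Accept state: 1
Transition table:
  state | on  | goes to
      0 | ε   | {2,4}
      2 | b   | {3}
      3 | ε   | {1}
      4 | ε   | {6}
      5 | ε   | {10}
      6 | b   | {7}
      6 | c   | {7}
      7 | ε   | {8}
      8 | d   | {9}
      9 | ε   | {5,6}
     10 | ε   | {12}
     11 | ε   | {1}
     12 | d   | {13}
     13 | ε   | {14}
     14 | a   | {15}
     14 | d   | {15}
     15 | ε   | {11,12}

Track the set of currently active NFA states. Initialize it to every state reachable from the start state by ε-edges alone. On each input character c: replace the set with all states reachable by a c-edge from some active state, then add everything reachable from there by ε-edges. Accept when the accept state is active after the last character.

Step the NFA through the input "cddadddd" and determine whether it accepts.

Answer: ACCEPT

Steps:
S₀ = ε-closure({0}) = {0,2,4,6}
'c' @ 1: {7,8}
'd' @ 2: {5,6,9,10,12}
'd' @ 3: {13,14}
'a' @ 4: {1,11,12,15}  ✓accept
'd' @ 5: {13,14}
'd' @ 6: {1,11,12,15}  ✓accept
'd' @ 7: {13,14}
'd' @ 8: {1,11,12,15}  ✓accept
end set {1,11,12,15} — state 1 in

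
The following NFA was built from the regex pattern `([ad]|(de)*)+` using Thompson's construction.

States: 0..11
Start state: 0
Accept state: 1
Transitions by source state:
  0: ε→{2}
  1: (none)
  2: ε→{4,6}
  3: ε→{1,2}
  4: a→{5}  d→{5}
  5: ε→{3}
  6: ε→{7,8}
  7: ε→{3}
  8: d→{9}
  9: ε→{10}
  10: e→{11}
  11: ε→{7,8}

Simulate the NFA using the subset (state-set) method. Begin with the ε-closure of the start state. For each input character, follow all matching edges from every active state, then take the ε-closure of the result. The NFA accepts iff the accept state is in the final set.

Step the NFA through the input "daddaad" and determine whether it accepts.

start: ε-closure({0}) = {0,1,2,3,4,6,7,8}
'd' @ 1: {1,2,3,4,5,6,7,8,9,10}  ✓accept
'a' @ 2: {1,2,3,4,5,6,7,8}  ✓accept
'd' @ 3: {1,2,3,4,5,6,7,8,9,10}  ✓accept
'd' @ 4: {1,2,3,4,5,6,7,8,9,10}  ✓accept
'a' @ 5: {1,2,3,4,5,6,7,8}  ✓accept
'a' @ 6: {1,2,3,4,5,6,7,8}  ✓accept
'd' @ 7: {1,2,3,4,5,6,7,8,9,10}  ✓accept
final: {1,2,3,4,5,6,7,8,9,10}; accept 1 in set

Answer: ACCEPT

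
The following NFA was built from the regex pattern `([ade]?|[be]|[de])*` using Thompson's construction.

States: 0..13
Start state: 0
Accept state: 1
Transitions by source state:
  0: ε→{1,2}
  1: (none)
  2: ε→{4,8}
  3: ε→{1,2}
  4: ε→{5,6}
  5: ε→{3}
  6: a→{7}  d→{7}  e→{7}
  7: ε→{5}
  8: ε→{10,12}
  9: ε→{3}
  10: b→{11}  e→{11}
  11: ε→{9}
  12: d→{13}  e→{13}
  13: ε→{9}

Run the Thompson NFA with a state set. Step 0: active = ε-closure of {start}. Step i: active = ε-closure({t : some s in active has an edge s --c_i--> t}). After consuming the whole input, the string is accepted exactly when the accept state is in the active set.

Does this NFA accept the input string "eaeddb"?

S₀ = ε-closure({0}) = {0,1,2,3,4,5,6,8,10,12}
'e' @ 1: {1,2,3,4,5,6,7,8,9,10,11,12,13}  (accept∈set)
'a' @ 2: {1,2,3,4,5,6,7,8,10,12}  (accept∈set)
'e' @ 3: {1,2,3,4,5,6,7,8,9,10,11,12,13}  (accept∈set)
'd' @ 4: {1,2,3,4,5,6,7,8,9,10,12,13}  (accept∈set)
'd' @ 5: {1,2,3,4,5,6,7,8,9,10,12,13}  (accept∈set)
'b' @ 6: {1,2,3,4,5,6,8,9,10,11,12}  (accept∈set)
end set {1,2,3,4,5,6,8,9,10,11,12} — state 1 in

Answer: ACCEPT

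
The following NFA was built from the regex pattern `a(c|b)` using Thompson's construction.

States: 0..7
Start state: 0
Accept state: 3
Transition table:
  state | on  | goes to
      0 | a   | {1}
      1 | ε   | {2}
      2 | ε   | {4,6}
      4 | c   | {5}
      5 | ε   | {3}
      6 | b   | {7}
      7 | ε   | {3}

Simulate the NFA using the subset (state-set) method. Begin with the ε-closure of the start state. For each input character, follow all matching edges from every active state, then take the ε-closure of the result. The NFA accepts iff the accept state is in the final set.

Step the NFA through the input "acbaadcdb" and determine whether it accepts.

Answer: REJECT

Trace:
S₀ = ε-closure({0}) = {0}
'a' @ 1: {1,2,4,6}
'c' @ 2: {3,5}  (accept∈set)
'b' @ 3: {}  — no active states
rest 'aadcdb' ignored (set empty)
after full input: {}  (accept=3 not in)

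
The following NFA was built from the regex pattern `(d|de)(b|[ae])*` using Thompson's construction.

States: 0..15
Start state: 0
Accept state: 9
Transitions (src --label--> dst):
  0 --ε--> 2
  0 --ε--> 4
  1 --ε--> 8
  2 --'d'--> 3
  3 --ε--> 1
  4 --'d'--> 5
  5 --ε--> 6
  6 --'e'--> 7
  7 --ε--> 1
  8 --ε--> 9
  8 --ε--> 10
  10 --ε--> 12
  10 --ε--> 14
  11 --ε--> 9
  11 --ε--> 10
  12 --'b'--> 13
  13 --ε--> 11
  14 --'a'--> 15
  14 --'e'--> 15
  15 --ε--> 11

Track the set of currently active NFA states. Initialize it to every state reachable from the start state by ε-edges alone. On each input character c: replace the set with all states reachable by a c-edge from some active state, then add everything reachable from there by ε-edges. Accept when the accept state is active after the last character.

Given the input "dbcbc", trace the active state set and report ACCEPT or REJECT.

start: ε-closure({0}) = {0,2,4}
'd' @ 1: {1,3,5,6,8,9,10,12,14}  ✓accept
'b' @ 2: {9,10,11,12,13,14}  ✓accept
'c' @ 3: {}  — no active states
rest 'bc' ignored (set empty)
after full input: {}  (accept=9 not in)

Answer: REJECT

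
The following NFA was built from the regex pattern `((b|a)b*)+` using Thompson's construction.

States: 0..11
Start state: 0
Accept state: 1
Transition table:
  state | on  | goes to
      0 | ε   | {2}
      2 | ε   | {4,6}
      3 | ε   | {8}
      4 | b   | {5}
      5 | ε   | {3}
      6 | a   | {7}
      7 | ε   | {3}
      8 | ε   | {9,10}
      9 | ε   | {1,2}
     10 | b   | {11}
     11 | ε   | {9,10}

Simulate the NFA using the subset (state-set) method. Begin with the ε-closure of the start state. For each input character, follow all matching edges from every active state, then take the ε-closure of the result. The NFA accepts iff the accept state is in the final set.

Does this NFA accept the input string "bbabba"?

Answer: ACCEPT

Steps:
initial (ε-close {0}): {0,2,4,6}
'b' @ 1: {1,2,3,4,5,6,8,9,10}  (accept∈set)
'b' @ 2: {1,2,3,4,5,6,8,9,10,11}  (accept∈set)
'a' @ 3: {1,2,3,4,6,7,8,9,10}  (accept∈set)
'b' @ 4: {1,2,3,4,5,6,8,9,10,11}  (accept∈set)
'b' @ 5: {1,2,3,4,5,6,8,9,10,11}  (accept∈set)
'a' @ 6: {1,2,3,4,6,7,8,9,10}  (accept∈set)
final: {1,2,3,4,6,7,8,9,10}; accept 1 in set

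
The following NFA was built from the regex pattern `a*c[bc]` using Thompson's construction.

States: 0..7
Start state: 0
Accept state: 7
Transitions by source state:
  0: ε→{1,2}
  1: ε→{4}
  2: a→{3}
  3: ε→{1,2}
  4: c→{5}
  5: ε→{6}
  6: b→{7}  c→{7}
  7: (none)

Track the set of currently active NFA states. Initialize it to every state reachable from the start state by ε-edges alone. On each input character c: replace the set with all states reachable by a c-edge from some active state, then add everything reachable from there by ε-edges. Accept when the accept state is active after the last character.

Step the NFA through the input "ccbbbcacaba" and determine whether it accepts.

Answer: REJECT

Trace:
start: ε-closure({0}) = {0,1,2,4}
'c' @ 1: {5,6}
'c' @ 2: {7}  ✓accept
'b' @ 3: {}  — dead — no transitions
rest 'bbcacaba' ignored (set empty)
end set {} — state 7 not in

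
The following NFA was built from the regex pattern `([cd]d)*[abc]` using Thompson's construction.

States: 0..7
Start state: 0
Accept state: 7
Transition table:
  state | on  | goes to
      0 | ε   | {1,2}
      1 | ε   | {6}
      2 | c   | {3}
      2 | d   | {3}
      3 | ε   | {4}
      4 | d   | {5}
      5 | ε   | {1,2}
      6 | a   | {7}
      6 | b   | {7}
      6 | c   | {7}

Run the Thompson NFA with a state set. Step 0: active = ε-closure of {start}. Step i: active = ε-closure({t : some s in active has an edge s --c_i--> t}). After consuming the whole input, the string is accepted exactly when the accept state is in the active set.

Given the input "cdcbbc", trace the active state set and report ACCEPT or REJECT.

Answer: REJECT

Trace:
initial (ε-close {0}): {0,1,2,6}
'c' @ 1: {3,4,7}  [accepting]
'd' @ 2: {1,2,5,6}
'c' @ 3: {3,4,7}  [accepting]
'b' @ 4: {}  — dead — no transitions
rest 'bc' ignored (set empty)
after full input: {}  (accept=7 not in)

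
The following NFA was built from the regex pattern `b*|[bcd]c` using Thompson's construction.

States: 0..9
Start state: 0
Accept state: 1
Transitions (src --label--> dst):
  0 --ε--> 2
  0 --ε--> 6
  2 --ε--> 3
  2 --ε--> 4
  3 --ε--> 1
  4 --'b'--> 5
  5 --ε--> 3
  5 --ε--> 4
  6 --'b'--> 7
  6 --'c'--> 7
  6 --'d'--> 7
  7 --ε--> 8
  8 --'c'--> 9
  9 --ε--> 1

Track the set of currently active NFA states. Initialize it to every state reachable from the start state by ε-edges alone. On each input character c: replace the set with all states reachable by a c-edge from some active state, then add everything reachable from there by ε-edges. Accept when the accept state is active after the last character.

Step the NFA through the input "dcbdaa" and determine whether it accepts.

initial (ε-close {0}): {0,1,2,3,4,6}
'd' @ 1: {7,8}
'c' @ 2: {1,9}  (accept∈set)
'b' @ 3: {}  — dead — no transitions
rest 'daa' ignored (set empty)
final: {}; accept 1 not in set

Answer: REJECT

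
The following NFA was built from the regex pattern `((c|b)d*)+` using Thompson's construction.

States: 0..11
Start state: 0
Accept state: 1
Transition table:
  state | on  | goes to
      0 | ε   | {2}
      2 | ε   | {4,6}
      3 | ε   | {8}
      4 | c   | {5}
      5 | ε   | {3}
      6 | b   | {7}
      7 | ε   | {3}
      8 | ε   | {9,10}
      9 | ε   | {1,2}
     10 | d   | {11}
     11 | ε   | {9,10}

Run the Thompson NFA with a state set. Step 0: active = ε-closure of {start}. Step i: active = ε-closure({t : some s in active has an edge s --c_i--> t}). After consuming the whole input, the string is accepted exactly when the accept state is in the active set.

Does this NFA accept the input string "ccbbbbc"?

initial (ε-close {0}): {0,2,4,6}
'c' @ 1: {1,2,3,4,5,6,8,9,10}  ✓accept
'c' @ 2: {1,2,3,4,5,6,8,9,10}  ✓accept
'b' @ 3: {1,2,3,4,6,7,8,9,10}  ✓accept
'b' @ 4: {1,2,3,4,6,7,8,9,10}  ✓accept
'b' @ 5: {1,2,3,4,6,7,8,9,10}  ✓accept
'b' @ 6: {1,2,3,4,6,7,8,9,10}  ✓accept
'c' @ 7: {1,2,3,4,5,6,8,9,10}  ✓accept
end set {1,2,3,4,5,6,8,9,10} — state 1 in

Answer: ACCEPT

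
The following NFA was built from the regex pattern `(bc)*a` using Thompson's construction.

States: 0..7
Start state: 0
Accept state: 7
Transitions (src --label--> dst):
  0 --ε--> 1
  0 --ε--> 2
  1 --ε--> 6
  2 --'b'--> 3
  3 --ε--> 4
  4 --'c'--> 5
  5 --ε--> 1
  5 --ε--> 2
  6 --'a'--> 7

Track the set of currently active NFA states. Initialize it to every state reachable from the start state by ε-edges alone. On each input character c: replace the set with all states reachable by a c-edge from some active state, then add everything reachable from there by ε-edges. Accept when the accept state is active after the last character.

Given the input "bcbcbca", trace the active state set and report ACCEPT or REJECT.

Answer: ACCEPT

Derivation:
S₀ = ε-closure({0}) = {0,1,2,6}
'b' @ 1: {3,4}
'c' @ 2: {1,2,5,6}
'b' @ 3: {3,4}
'c' @ 4: {1,2,5,6}
'b' @ 5: {3,4}
'c' @ 6: {1,2,5,6}
'a' @ 7: {7}  ✓accept
end set {7} — state 7 in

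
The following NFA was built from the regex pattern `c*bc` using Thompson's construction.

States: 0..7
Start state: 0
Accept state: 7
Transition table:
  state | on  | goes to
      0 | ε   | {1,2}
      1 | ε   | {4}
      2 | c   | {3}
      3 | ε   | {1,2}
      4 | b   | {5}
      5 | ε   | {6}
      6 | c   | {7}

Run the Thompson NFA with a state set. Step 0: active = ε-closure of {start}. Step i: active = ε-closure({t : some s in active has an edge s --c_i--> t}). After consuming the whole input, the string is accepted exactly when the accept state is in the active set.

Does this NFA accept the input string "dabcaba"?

Answer: REJECT

Steps:
S₀ = ε-closure({0}) = {0,1,2,4}
'd' @ 1: {}  — no active states
rest 'abcaba' ignored (set empty)
end set {} — state 7 not in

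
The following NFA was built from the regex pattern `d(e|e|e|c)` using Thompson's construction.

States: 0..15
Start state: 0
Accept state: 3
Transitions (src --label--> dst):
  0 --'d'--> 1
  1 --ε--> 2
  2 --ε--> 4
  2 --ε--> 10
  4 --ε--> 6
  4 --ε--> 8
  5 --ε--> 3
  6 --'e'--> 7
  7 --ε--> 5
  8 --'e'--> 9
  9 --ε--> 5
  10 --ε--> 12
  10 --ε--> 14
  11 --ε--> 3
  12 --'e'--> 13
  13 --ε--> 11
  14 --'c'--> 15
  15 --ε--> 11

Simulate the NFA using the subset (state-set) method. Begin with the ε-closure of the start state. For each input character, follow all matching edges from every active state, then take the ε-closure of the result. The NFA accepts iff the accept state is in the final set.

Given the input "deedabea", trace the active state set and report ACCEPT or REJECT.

start: ε-closure({0}) = {0}
'd' @ 1: {1,2,4,6,8,10,12,14}
'e' @ 2: {3,5,7,9,11,13}  ✓accept
'e' @ 3: {}  — no active states
rest 'dabea' ignored (set empty)
after full input: {}  (accept=3 not in)

Answer: REJECT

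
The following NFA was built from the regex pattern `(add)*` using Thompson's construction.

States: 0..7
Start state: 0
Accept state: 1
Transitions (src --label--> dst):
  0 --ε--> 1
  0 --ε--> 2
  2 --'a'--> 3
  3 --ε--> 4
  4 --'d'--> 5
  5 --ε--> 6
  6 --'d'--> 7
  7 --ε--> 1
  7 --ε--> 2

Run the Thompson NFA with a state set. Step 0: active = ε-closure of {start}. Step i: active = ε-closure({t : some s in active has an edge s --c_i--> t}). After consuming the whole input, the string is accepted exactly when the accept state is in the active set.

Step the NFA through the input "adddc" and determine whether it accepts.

initial (ε-close {0}): {0,1,2}
'a' @ 1: {3,4}
'd' @ 2: {5,6}
'd' @ 3: {1,2,7}  ✓accept
'd' @ 4: {}  — state set empty
rest 'c' ignored (set empty)
after full input: {}  (accept=1 not in)

Answer: REJECT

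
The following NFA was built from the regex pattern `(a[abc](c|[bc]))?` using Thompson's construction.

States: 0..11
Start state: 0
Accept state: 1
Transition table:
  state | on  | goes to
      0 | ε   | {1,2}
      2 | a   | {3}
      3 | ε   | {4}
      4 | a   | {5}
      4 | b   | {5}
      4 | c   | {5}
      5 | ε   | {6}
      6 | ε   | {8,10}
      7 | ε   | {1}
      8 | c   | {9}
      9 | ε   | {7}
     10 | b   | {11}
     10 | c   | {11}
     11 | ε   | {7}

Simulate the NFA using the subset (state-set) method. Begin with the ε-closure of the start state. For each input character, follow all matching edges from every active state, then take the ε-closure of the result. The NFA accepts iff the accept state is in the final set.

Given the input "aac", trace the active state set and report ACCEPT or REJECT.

S₀ = ε-closure({0}) = {0,1,2}
'a' @ 1: {3,4}
'a' @ 2: {5,6,8,10}
'c' @ 3: {1,7,9,11}  (accept∈set)
after full input: {1,7,9,11}  (accept=1 in)

Answer: ACCEPT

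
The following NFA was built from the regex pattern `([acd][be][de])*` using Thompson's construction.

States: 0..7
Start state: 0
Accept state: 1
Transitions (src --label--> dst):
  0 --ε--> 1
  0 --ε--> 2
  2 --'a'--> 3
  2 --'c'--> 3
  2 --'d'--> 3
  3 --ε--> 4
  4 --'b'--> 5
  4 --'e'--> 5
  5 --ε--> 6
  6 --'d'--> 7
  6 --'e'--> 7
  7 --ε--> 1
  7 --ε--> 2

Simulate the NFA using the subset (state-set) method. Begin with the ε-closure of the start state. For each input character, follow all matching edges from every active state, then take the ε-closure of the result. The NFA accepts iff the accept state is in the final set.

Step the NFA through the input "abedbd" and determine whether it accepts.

initial (ε-close {0}): {0,1,2}
'a' @ 1: {3,4}
'b' @ 2: {5,6}
'e' @ 3: {1,2,7}  ✓accept
'd' @ 4: {3,4}
'b' @ 5: {5,6}
'd' @ 6: {1,2,7}  ✓accept
end set {1,2,7} — state 1 in

Answer: ACCEPT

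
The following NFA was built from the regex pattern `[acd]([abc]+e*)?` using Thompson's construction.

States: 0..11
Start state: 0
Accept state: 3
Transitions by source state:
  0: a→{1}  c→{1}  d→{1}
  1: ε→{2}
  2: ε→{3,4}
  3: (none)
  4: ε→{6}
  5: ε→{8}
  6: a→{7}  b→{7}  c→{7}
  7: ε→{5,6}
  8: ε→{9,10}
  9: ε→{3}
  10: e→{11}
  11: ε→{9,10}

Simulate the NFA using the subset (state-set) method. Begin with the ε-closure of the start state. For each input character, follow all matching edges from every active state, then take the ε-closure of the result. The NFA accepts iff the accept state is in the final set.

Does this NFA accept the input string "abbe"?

Answer: ACCEPT

Trace:
S₀ = ε-closure({0}) = {0}
'a' @ 1: {1,2,3,4,6}  ✓accept
'b' @ 2: {3,5,6,7,8,9,10}  ✓accept
'b' @ 3: {3,5,6,7,8,9,10}  ✓accept
'e' @ 4: {3,9,10,11}  ✓accept
after full input: {3,9,10,11}  (accept=3 in)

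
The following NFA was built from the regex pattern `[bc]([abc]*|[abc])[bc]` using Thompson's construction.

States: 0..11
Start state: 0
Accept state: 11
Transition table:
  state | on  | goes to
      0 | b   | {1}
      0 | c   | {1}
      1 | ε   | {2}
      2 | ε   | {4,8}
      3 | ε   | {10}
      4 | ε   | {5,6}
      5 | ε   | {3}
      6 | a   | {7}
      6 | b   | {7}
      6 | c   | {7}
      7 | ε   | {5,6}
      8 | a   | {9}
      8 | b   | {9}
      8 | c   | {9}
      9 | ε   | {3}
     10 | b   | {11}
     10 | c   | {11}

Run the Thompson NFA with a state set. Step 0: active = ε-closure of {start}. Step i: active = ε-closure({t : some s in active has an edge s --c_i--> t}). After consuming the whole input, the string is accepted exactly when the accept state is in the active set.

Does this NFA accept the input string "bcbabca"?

initial (ε-close {0}): {0}
'b' @ 1: {1,2,3,4,5,6,8,10}
'c' @ 2: {3,5,6,7,9,10,11}  [accepting]
'b' @ 3: {3,5,6,7,10,11}  [accepting]
'a' @ 4: {3,5,6,7,10}
'b' @ 5: {3,5,6,7,10,11}  [accepting]
'c' @ 6: {3,5,6,7,10,11}  [accepting]
'a' @ 7: {3,5,6,7,10}
end set {3,5,6,7,10} — state 11 not in

Answer: REJECT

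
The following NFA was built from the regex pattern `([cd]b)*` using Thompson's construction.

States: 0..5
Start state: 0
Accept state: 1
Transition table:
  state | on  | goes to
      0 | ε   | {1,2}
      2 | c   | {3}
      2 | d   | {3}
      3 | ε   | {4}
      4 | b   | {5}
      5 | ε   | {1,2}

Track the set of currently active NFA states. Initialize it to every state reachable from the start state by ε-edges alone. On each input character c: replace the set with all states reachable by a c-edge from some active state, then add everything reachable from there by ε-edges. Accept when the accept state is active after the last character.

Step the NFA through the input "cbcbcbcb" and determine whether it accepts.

S₀ = ε-closure({0}) = {0,1,2}
'c' @ 1: {3,4}
'b' @ 2: {1,2,5}  [accepting]
'c' @ 3: {3,4}
'b' @ 4: {1,2,5}  [accepting]
'c' @ 5: {3,4}
'b' @ 6: {1,2,5}  [accepting]
'c' @ 7: {3,4}
'b' @ 8: {1,2,5}  [accepting]
after full input: {1,2,5}  (accept=1 in)

Answer: ACCEPT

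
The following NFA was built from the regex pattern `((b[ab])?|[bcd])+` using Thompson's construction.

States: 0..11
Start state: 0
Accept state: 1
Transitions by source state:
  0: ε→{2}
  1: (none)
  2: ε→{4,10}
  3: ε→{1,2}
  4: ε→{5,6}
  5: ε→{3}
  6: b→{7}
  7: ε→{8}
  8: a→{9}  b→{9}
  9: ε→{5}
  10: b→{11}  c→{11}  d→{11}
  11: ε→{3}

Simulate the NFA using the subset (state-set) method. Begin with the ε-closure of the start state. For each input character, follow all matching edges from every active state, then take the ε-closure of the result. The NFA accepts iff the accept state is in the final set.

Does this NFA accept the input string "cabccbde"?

Answer: REJECT

Steps:
initial (ε-close {0}): {0,1,2,3,4,5,6,10}
'c' @ 1: {1,2,3,4,5,6,10,11}  [accepting]
'a' @ 2: {}  — dead — no transitions
rest 'bccbde' ignored (set empty)
after full input: {}  (accept=1 not in)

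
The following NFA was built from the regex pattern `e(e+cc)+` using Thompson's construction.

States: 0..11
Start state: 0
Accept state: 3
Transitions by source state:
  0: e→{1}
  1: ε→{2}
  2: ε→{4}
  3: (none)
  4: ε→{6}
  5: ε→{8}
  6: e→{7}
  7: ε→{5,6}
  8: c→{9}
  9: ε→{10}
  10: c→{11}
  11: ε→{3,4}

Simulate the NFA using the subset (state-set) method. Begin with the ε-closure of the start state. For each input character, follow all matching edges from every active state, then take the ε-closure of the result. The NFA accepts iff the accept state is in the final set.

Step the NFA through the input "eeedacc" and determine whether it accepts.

start: ε-closure({0}) = {0}
'e' @ 1: {1,2,4,6}
'e' @ 2: {5,6,7,8}
'e' @ 3: {5,6,7,8}
'd' @ 4: {}  — dead — no transitions
rest 'acc' ignored (set empty)
after full input: {}  (accept=3 not in)

Answer: REJECT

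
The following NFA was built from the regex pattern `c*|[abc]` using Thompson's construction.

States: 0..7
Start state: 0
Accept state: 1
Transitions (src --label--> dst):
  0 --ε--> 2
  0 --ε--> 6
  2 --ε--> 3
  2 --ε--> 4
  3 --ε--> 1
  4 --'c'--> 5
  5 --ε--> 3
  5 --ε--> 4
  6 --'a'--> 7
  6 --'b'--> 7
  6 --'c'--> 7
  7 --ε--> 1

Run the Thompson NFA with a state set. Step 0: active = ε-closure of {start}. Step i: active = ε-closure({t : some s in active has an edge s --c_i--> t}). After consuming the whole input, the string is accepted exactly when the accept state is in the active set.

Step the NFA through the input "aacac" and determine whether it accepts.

Answer: REJECT

Derivation:
S₀ = ε-closure({0}) = {0,1,2,3,4,6}
'a' @ 1: {1,7}  (accept∈set)
'a' @ 2: {}  — state set empty
rest 'cac' ignored (set empty)
after full input: {}  (accept=1 not in)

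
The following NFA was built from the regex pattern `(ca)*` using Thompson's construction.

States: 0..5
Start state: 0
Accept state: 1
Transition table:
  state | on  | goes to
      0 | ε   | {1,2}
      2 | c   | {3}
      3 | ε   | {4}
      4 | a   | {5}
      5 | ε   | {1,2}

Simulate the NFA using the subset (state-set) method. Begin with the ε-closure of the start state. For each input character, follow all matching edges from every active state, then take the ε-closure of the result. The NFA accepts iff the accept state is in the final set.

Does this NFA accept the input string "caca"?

start: ε-closure({0}) = {0,1,2}
'c' @ 1: {3,4}
'a' @ 2: {1,2,5}  [accepting]
'c' @ 3: {3,4}
'a' @ 4: {1,2,5}  [accepting]
end set {1,2,5} — state 1 in

Answer: ACCEPT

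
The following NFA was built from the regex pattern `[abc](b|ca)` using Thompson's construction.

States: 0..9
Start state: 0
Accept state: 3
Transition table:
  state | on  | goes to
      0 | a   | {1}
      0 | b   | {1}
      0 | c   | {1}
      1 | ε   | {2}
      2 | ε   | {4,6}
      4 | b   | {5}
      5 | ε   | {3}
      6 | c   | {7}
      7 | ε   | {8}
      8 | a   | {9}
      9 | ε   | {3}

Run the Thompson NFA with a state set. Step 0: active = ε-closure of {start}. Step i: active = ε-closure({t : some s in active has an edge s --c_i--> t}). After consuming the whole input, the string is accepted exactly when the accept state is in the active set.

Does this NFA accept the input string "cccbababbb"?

S₀ = ε-closure({0}) = {0}
'c' @ 1: {1,2,4,6}
'c' @ 2: {7,8}
'c' @ 3: {}  — dead — no transitions
rest 'bababbb' ignored (set empty)
after full input: {}  (accept=3 not in)

Answer: REJECT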